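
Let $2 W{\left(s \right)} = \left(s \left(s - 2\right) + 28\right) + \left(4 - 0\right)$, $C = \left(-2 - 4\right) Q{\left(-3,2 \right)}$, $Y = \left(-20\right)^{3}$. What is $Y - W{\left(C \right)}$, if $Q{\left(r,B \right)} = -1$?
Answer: $-8028$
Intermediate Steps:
$Y = -8000$
$C = 6$ ($C = \left(-2 - 4\right) \left(-1\right) = \left(-6\right) \left(-1\right) = 6$)
$W{\left(s \right)} = 16 + \frac{s \left(-2 + s\right)}{2}$ ($W{\left(s \right)} = \frac{\left(s \left(s - 2\right) + 28\right) + \left(4 - 0\right)}{2} = \frac{\left(s \left(-2 + s\right) + 28\right) + \left(4 + 0\right)}{2} = \frac{\left(28 + s \left(-2 + s\right)\right) + 4}{2} = \frac{32 + s \left(-2 + s\right)}{2} = 16 + \frac{s \left(-2 + s\right)}{2}$)
$Y - W{\left(C \right)} = -8000 - \left(16 + \frac{6^{2}}{2} - 6\right) = -8000 - \left(16 + \frac{1}{2} \cdot 36 - 6\right) = -8000 - \left(16 + 18 - 6\right) = -8000 - 28 = -8028$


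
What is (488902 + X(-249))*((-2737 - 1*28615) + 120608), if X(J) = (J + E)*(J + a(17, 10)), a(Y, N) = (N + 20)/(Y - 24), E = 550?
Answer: 36832648728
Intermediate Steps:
a(Y, N) = (20 + N)/(-24 + Y)
X(J) = (550 + J)*(-30/7 + J) (X(J) = (J + 550)*(J + (20 + 10)/(-24 + 17)) = (550 + J)*(J + 30/(-7)) = (550 + J)*(J - ⅐*30) = (550 + J)*(J - 30/7) = (550 + J)*(-30/7 + J))
(488902 + X(-249))*((-2737 - 1*28615) + 120608) = (488902 + (-16500/7 + (-249)² + (3820/7)*(-249)))*((-2737 - 1*28615) + 120608) = (488902 + (-16500/7 + 62001 - 951180/7))*((-2737 - 28615) + 120608) = (488902 - 76239)*(-31352 + 120608) = 412663*89256 = 36832648728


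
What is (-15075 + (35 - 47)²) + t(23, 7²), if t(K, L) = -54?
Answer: -14985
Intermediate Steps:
(-15075 + (35 - 47)²) + t(23, 7²) = (-15075 + (35 - 47)²) - 54 = (-15075 + (-12)²) - 54 = (-15075 + 144) - 54 = -14931 - 54 = -14985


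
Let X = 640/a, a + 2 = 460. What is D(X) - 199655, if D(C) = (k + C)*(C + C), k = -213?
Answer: -10501120335/52441 ≈ -2.0025e+5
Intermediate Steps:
a = 458 (a = -2 + 460 = 458)
X = 320/229 (X = 640/458 = 640*(1/458) = 320/229 ≈ 1.3974)
D(C) = 2*C*(-213 + C) (D(C) = (-213 + C)*(C + C) = (-213 + C)*(2*C) = 2*C*(-213 + C))
D(X) - 199655 = 2*(320/229)*(-213 + 320/229) - 199655 = 2*(320/229)*(-48457/229) - 199655 = -31012480/52441 - 199655 = -10501120335/52441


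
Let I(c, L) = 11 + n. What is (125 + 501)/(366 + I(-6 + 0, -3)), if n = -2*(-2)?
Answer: 626/381 ≈ 1.6430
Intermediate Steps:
n = 4
I(c, L) = 15 (I(c, L) = 11 + 4 = 15)
(125 + 501)/(366 + I(-6 + 0, -3)) = (125 + 501)/(366 + 15) = 626/381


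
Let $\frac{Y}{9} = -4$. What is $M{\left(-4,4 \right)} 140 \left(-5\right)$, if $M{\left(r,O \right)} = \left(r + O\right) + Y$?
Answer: $25200$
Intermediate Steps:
$Y = -36$ ($Y = 9 \left(-4\right) = -36$)
$M{\left(r,O \right)} = -36 + O + r$ ($M{\left(r,O \right)} = \left(r + O\right) - 36 = \left(O + r\right) - 36 = -36 + O + r$)
$M{\left(-4,4 \right)} 140 \left(-5\right) = \left(-36 + 4 - 4\right) 140 \left(-5\right) = \left(-36\right) \left(-700\right) = 25200$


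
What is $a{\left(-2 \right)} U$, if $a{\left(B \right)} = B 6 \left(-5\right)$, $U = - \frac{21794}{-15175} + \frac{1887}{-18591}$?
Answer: $\frac{1506148116}{18807895} \approx 80.081$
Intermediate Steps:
$U = \frac{125512343}{94039475}$ ($U = \left(-21794\right) \left(- \frac{1}{15175}\right) + 1887 \left(- \frac{1}{18591}\right) = \frac{21794}{15175} - \frac{629}{6197} = \frac{125512343}{94039475} \approx 1.3347$)
$a{\left(B \right)} = - 30 B$ ($a{\left(B \right)} = 6 B \left(-5\right) = - 30 B$)
$a{\left(-2 \right)} U = \left(-30\right) \left(-2\right) \frac{125512343}{94039475} = 60 \cdot \frac{125512343}{94039475} = \frac{1506148116}{18807895}$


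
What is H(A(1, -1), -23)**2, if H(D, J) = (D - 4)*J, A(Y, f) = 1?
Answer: 4761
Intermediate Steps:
H(D, J) = J*(-4 + D) (H(D, J) = (-4 + D)*J = J*(-4 + D))
H(A(1, -1), -23)**2 = (-23*(-4 + 1))**2 = (-23*(-3))**2 = 69**2 = 4761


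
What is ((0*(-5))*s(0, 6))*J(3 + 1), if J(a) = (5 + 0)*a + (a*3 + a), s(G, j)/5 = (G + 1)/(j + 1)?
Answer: 0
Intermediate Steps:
s(G, j) = 5*(1 + G)/(1 + j) (s(G, j) = 5*((G + 1)/(j + 1)) = 5*((1 + G)/(1 + j)) = 5*(1 + G)/(1 + j))
J(a) = 9*a (J(a) = 5*a + (3*a + a) = 5*a + 4*a = 9*a)
((0*(-5))*s(0, 6))*J(3 + 1) = ((0*(-5))*(5*(1 + 0)/(1 + 6)))*(9*(3 + 1)) = (0*(5*1/7))*(9*4) = (0*(5*(1/7)*1))*36 = (0*(5/7))*36 = 0*36 = 0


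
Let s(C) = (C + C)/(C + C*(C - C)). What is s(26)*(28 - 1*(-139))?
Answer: 334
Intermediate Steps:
s(C) = 2 (s(C) = (2*C)/(C + C*0) = (2*C)/(C + 0) = (2*C)/C = 2)
s(26)*(28 - 1*(-139)) = 2*(28 - 1*(-139)) = 2*(28 + 139) = 2*167 = 334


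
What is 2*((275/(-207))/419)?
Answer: -550/86733 ≈ -0.0063413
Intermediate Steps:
2*((275/(-207))/419) = 2*((275*(-1/207))*(1/419)) = 2*(-275/207*1/419) = 2*(-275/86733) = -550/86733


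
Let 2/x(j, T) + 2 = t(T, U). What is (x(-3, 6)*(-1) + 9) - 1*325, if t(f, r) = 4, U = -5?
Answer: -317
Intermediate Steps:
x(j, T) = 1 (x(j, T) = 2/(-2 + 4) = 2/2 = 2*(½) = 1)
(x(-3, 6)*(-1) + 9) - 1*325 = (1*(-1) + 9) - 1*325 = (-1 + 9) - 325 = 8 - 325 = -317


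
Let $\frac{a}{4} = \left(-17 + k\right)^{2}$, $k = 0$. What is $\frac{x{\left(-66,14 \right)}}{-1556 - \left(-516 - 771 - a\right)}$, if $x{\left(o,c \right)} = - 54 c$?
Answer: $- \frac{756}{887} \approx -0.85231$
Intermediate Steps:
$a = 1156$ ($a = 4 \left(-17 + 0\right)^{2} = 4 \left(-17\right)^{2} = 4 \cdot 289 = 1156$)
$\frac{x{\left(-66,14 \right)}}{-1556 - \left(-516 - 771 - a\right)} = \frac{\left(-54\right) 14}{-1556 + \left(1156 - \left(-516 - 771\right)\right)} = - \frac{756}{-1556 + \left(1156 - \left(-516 - 771\right)\right)} = - \frac{756}{-1556 + \left(1156 - -1287\right)} = - \frac{756}{-1556 + \left(1156 + 1287\right)} = - \frac{756}{-1556 + 2443} = - \frac{756}{887}$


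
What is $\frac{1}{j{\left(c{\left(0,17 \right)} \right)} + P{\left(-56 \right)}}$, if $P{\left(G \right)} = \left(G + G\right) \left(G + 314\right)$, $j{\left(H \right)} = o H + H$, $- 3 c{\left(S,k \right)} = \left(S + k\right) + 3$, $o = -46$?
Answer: $- \frac{1}{28596} \approx -3.497 \cdot 10^{-5}$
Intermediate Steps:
$c{\left(S,k \right)} = -1 - \frac{S}{3} - \frac{k}{3}$ ($c{\left(S,k \right)} = - \frac{\left(S + k\right) + 3}{3} = - \frac{3 + S + k}{3} = -1 - \frac{S}{3} - \frac{k}{3}$)
$j{\left(H \right)} = - 45 H$ ($j{\left(H \right)} = - 46 H + H = - 45 H$)
$P{\left(G \right)} = 2 G \left(314 + G\right)$
$\frac{1}{j{\left(c{\left(0,17 \right)} \right)} + P{\left(-56 \right)}} = \frac{1}{- 45 \left(-1 - 0 - \frac{17}{3}\right) + 2 \left(-56\right) \left(314 - 56\right)} = \frac{1}{- 45 \left(-1 + 0 - \frac{17}{3}\right) + 2 \left(-56\right) 258} = \frac{1}{\left(-45\right) \left(- \frac{20}{3}\right) - 28896} = \frac{1}{300 - 28896} = \frac{1}{-28596} = - \frac{1}{28596}$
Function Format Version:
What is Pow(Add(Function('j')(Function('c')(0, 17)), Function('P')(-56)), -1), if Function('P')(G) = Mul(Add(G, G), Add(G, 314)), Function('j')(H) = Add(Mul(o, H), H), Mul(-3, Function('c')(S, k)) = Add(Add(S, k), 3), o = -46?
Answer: Rational(-1, 28596) ≈ -3.4970e-5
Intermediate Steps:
Function('c')(S, k) = Add(-1, Mul(Rational(-1, 3), S), Mul(Rational(-1, 3), k)) (Function('c')(S, k) = Mul(Rational(-1, 3), Add(Add(S, k), 3)) = Mul(Rational(-1, 3), Add(3, S, k)) = Add(-1, Mul(Rational(-1, 3), S), Mul(Rational(-1, 3), k)))
Function('j')(H) = Mul(-45, H) (Function('j')(H) = Add(Mul(-46, H), H) = Mul(-45, H))
Function('P')(G) = Mul(2, G, Add(314, G)) (Function('P')(G) = Mul(Mul(2, G), Add(314, G)) = Mul(2, G, Add(314, G)))
Pow(Add(Function('j')(Function('c')(0, 17)), Function('P')(-56)), -1) = Pow(Add(Mul(-45, Add(-1, Mul(Rational(-1, 3), 0), Mul(Rational(-1, 3), 17))), Mul(2, -56, Add(314, -56))), -1) = Pow(Add(Mul(-45, Add(-1, 0, Rational(-17, 3))), Mul(2, -56, 258)), -1) = Pow(Add(Mul(-45, Rational(-20, 3)), -28896), -1) = Pow(Add(300, -28896), -1) = Pow(-28596, -1) = Rational(-1, 28596)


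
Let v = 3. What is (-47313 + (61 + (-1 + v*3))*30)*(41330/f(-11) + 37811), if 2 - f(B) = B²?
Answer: -201701392497/119 ≈ -1.6950e+9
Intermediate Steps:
f(B) = 2 - B²
(-47313 + (61 + (-1 + v*3))*30)*(41330/f(-11) + 37811) = (-47313 + (61 + (-1 + 3*3))*30)*(41330/(2 - 1*(-11)²) + 37811) = (-47313 + (61 + (-1 + 9))*30)*(41330/(2 - 1*121) + 37811) = (-47313 + (61 + 8)*30)*(41330/(2 - 121) + 37811) = (-47313 + 69*30)*(41330/(-119) + 37811) = (-47313 + 2070)*(41330*(-1/119) + 37811) = -45243*(-41330/119 + 37811) = -45243*4458179/119 = -201701392497/119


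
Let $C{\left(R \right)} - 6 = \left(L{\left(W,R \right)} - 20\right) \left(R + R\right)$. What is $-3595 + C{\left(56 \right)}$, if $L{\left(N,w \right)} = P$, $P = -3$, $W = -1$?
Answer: $-6165$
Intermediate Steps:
$L{\left(N,w \right)} = -3$
$C{\left(R \right)} = 6 - 46 R$ ($C{\left(R \right)} = 6 + \left(-3 - 20\right) \left(R + R\right) = 6 - 23 \cdot 2 R = 6 - 46 R$)
$-3595 + C{\left(56 \right)} = -3595 + \left(6 - 2576\right) = -3595 - 2570 = -6165$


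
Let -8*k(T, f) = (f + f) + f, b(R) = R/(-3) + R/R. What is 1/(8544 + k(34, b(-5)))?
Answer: 1/8543 ≈ 0.00011705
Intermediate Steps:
b(R) = 1 - R/3 (b(R) = R*(-1/3) + 1 = -R/3 + 1 = 1 - R/3)
k(T, f) = -3*f/8 (k(T, f) = -((f + f) + f)/8 = -(2*f + f)/8 = -3*f/8)
1/(8544 + k(34, b(-5))) = 1/(8544 - 3*(1 - 1/3*(-5))/8) = 1/(8544 - 3*(1 + 5/3)/8) = 1/(8544 - 3/8*8/3) = 1/(8544 - 1) = 1/8543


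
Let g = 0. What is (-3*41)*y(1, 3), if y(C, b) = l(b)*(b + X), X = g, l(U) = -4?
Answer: 1476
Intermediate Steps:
X = 0
y(C, b) = -4*b (y(C, b) = -4*(b + 0) = -4*b)
(-3*41)*y(1, 3) = (-3*41)*(-4*3) = -123*(-12) = 1476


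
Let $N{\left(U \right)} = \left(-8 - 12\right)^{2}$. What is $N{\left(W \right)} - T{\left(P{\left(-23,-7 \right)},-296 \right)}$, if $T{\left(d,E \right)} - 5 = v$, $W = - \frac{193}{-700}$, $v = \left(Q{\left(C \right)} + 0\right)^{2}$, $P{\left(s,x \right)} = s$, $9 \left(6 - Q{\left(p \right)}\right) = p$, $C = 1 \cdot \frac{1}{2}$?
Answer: $\frac{116531}{324} \approx 359.66$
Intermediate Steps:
$C = \frac{1}{2}$ ($C = 1 \cdot \frac{1}{2} = \frac{1}{2} \approx 0.5$)
$Q{\left(p \right)} = 6 - \frac{p}{9}$
$v = \frac{11449}{324}$ ($v = \left(\left(6 - \frac{1}{18}\right) + 0\right)^{2} = \left(\frac{107}{18} + 0\right)^{2} = \left(\frac{107}{18}\right)^{2} = \frac{11449}{324} \approx 35.336$)
$W = \frac{193}{700}$ ($W = \left(-193\right) \left(- \frac{1}{700}\right) = \frac{193}{700} \approx 0.27571$)
$T{\left(d,E \right)} = \frac{13069}{324}$ ($T{\left(d,E \right)} = 5 + \frac{11449}{324} = \frac{13069}{324}$)
$N{\left(U \right)} = 400$ ($N{\left(U \right)} = \left(-20\right)^{2} = 400$)
$N{\left(W \right)} - T{\left(P{\left(-23,-7 \right)},-296 \right)} = 400 - \frac{13069}{324} = \frac{116531}{324}$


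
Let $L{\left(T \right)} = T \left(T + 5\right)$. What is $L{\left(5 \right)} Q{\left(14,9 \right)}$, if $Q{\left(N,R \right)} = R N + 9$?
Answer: $6750$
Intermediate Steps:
$Q{\left(N,R \right)} = 9 + N R$ ($Q{\left(N,R \right)} = N R + 9 = 9 + N R$)
$L{\left(T \right)} = T \left(5 + T\right)$
$L{\left(5 \right)} Q{\left(14,9 \right)} = 5 \left(5 + 5\right) \left(9 + 14 \cdot 9\right) = 5 \cdot 10 \left(9 + 126\right) = 50 \cdot 135 = 6750$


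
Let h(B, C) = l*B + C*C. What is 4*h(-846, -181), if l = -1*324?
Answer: 1227460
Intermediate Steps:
l = -324
h(B, C) = C**2 - 324*B (h(B, C) = -324*B + C*C = -324*B + C**2 = C**2 - 324*B)
4*h(-846, -181) = 4*((-181)**2 - 324*(-846)) = 4*(32761 + 274104) = 4*306865 = 1227460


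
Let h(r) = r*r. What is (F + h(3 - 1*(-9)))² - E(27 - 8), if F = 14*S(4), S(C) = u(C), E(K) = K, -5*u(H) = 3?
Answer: 459209/25 ≈ 18368.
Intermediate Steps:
u(H) = -⅗ (u(H) = -⅕*3 = -⅗)
h(r) = r²
S(C) = -⅗
F = -42/5 (F = 14*(-⅗) = -42/5 ≈ -8.4000)
(F + h(3 - 1*(-9)))² - E(27 - 8) = (-42/5 + (3 - 1*(-9))²)² - (27 - 8) = (-42/5 + (3 + 9)²)² - 1*19 = (-42/5 + 12²)² - 19 = (-42/5 + 144)² - 19 = (678/5)² - 19 = 459684/25 - 19 = 459209/25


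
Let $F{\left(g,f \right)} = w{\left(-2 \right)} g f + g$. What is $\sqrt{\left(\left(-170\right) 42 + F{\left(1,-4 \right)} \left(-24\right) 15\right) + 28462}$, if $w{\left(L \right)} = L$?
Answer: $\sqrt{18082} \approx 134.47$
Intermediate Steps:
$F{\left(g,f \right)} = g - 2 f g$ ($F{\left(g,f \right)} = - 2 g f + g = - 2 f g + g = g - 2 f g$)
$\sqrt{\left(\left(-170\right) 42 + F{\left(1,-4 \right)} \left(-24\right) 15\right) + 28462} = \sqrt{\left(\left(-170\right) 42 + 1 \left(1 - -8\right) \left(-24\right) 15\right) + 28462} = \sqrt{\left(-7140 + 1 \left(1 + 8\right) \left(-24\right) 15\right) + 28462} = \sqrt{\left(-7140 + 1 \cdot 9 \left(-24\right) 15\right) + 28462} = \sqrt{\left(-7140 + 9 \left(-24\right) 15\right) + 28462} = \sqrt{\left(-7140 - 3240\right) + 28462} = \sqrt{-10380 + 28462} = \sqrt{18082}$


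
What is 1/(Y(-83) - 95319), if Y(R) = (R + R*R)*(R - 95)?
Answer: -1/1306787 ≈ -7.6524e-7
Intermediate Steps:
Y(R) = (-95 + R)*(R + R**2) (Y(R) = (R + R**2)*(-95 + R) = (-95 + R)*(R + R**2))
1/(Y(-83) - 95319) = 1/(-83*(-95 + (-83)**2 - 94*(-83)) - 95319) = 1/(-83*(-95 + 6889 + 7802) - 95319) = 1/(-83*14596 - 95319) = 1/(-1211468 - 95319) = 1/(-1306787) = -1/1306787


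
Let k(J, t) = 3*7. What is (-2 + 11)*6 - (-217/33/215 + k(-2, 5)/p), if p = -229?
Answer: 87935458/1624755 ≈ 54.122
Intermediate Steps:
k(J, t) = 21
(-2 + 11)*6 - (-217/33/215 + k(-2, 5)/p) = (-2 + 11)*6 - (-217/33/215 + 21/(-229)) = 9*6 - (-217*1/33*(1/215) + 21*(-1/229)) = 54 - (-217/33*1/215 - 21/229) = 54 - (-217/7095 - 21/229) = 54 - 1*(-198688/1624755) = 54 + 198688/1624755 = 87935458/1624755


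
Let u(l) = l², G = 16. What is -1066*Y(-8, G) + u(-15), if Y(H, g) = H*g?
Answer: 136673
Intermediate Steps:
-1066*Y(-8, G) + u(-15) = -(-8528)*16 + (-15)² = -1066*(-128) + 225 = 136448 + 225 = 136673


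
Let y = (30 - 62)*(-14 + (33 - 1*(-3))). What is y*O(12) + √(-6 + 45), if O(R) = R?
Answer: -8448 + √39 ≈ -8441.8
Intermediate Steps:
y = -704 (y = -32*(-14 + (33 + 3)) = -32*(-14 + 36) = -32*22 = -704)
y*O(12) + √(-6 + 45) = -704*12 + √(-6 + 45) = -8448 + √39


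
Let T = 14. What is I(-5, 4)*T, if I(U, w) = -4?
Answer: -56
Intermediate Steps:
I(-5, 4)*T = -4*14 = -56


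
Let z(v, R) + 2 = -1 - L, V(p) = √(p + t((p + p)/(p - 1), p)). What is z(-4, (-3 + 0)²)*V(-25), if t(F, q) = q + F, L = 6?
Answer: -225*I*√13/13 ≈ -62.404*I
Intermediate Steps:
t(F, q) = F + q
V(p) = √(2*p + 2*p/(-1 + p)) (V(p) = √(p + ((p + p)/(p - 1) + p)) = √(p + ((2*p)/(-1 + p) + p)) = √(p + (2*p/(-1 + p) + p)) = √(p + (p + 2*p/(-1 + p))) = √(2*p + 2*p/(-1 + p)))
z(v, R) = -9 (z(v, R) = -2 + (-1 - 1*6) = -2 + (-1 - 6) = -2 - 7 = -9)
z(-4, (-3 + 0)²)*V(-25) = -9*√2*√((-25)²/(-1 - 25)) = -9*√2*√(625/(-26)) = -9*√2*√(625*(-1/26)) = -9*√2*√(-625/26) = -9*√2*25*I*√26/26 = -225*I*√13/13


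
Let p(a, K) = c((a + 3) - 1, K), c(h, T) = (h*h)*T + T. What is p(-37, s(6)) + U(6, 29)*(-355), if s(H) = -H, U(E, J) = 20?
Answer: -14456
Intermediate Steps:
c(h, T) = T + T*h² (c(h, T) = h²*T + T = T*h² + T = T + T*h²)
p(a, K) = K*(1 + (2 + a)²) (p(a, K) = K*(1 + ((a + 3) - 1)²) = K*(1 + ((3 + a) - 1)²) = K*(1 + (2 + a)²))
p(-37, s(6)) + U(6, 29)*(-355) = (-1*6)*(1 + (2 - 37)²) + 20*(-355) = -6*(1 + (-35)²) - 7100 = -6*(1 + 1225) - 7100 = -6*1226 - 7100 = -7356 - 7100 = -14456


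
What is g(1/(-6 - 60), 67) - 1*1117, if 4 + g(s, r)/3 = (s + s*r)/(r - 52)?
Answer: -186319/165 ≈ -1129.2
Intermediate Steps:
g(s, r) = -12 + 3*(s + r*s)/(-52 + r) (g(s, r) = -12 + 3*((s + s*r)/(r - 52)) = -12 + 3*((s + r*s)/(-52 + r)) = -12 + 3*(s + r*s)/(-52 + r))
g(1/(-6 - 60), 67) - 1*1117 = 3*(208 + 1/(-6 - 60) - 4*67 + 67/(-6 - 60))/(-52 + 67) - 1*1117 = 3*(208 + 1/(-66) - 268 + 67/(-66))/15 - 1117 = 3*(1/15)*(208 - 1/66 - 268 + 67*(-1/66)) - 1117 = 3*(1/15)*(208 - 1/66 - 268 - 67/66) - 1117 = 3*(1/15)*(-2014/33) - 1117 = -2014/165 - 1117 = -186319/165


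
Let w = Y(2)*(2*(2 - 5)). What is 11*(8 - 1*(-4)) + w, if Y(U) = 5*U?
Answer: 72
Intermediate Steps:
w = -60 (w = (5*2)*(2*(2 - 5)) = 10*(2*(-3)) = 10*(-6) = -60)
11*(8 - 1*(-4)) + w = 11*(8 - 1*(-4)) - 60 = 11*(8 + 4) - 60 = 11*12 - 60 = 132 - 60 = 72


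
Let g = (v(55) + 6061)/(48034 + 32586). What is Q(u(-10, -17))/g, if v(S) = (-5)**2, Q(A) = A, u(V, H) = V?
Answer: -403100/3043 ≈ -132.47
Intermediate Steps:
v(S) = 25
g = 3043/40310 (g = (25 + 6061)/(48034 + 32586) = 6086/80620 = 6086*(1/80620) = 3043/40310 ≈ 0.075490)
Q(u(-10, -17))/g = -10/3043/40310 = -10*40310/3043 = -403100/3043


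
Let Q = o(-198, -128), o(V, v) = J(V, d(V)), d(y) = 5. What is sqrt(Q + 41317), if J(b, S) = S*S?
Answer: sqrt(41342) ≈ 203.33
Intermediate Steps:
J(b, S) = S**2
o(V, v) = 25 (o(V, v) = 5**2 = 25)
Q = 25
sqrt(Q + 41317) = sqrt(25 + 41317) = sqrt(41342)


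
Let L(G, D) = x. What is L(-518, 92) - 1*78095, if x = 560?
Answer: -77535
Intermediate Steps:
L(G, D) = 560
L(-518, 92) - 1*78095 = 560 - 1*78095 = 560 - 78095 = -77535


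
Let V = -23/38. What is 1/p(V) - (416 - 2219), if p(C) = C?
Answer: 41431/23 ≈ 1801.3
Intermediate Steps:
V = -23/38 (V = -23*1/38 = -23/38 ≈ -0.60526)
1/p(V) - (416 - 2219) = 1/(-23/38) - (416 - 2219) = -38/23 - 1*(-1803) = -38/23 + 1803 = 41431/23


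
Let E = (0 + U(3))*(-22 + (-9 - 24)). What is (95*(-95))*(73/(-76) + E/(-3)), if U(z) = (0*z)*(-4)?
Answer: 34675/4 ≈ 8668.8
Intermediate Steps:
U(z) = 0 (U(z) = 0*(-4) = 0)
E = 0 (E = (0 + 0)*(-22 + (-9 - 24)) = 0*(-22 - 33) = 0*(-55) = 0)
(95*(-95))*(73/(-76) + E/(-3)) = (95*(-95))*(73/(-76) + 0/(-3)) = -9025*(73*(-1/76) + 0*(-⅓)) = -9025*(-73/76 + 0) = -9025*(-73/76) = 34675/4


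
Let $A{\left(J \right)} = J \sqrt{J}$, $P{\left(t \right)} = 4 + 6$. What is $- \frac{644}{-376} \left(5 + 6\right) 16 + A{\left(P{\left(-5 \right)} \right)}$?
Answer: $\frac{14168}{47} + 10 \sqrt{10} \approx 333.07$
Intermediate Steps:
$P{\left(t \right)} = 10$
$A{\left(J \right)} = J^{\frac{3}{2}}$
$- \frac{644}{-376} \left(5 + 6\right) 16 + A{\left(P{\left(-5 \right)} \right)} = - \frac{644}{-376} \left(5 + 6\right) 16 + 10^{\frac{3}{2}} = \left(-644\right) \left(- \frac{1}{376}\right) 11 \cdot 16 + 10 \sqrt{10} = \frac{161}{94} \cdot 176 + 10 \sqrt{10} = \frac{14168}{47} + 10 \sqrt{10}$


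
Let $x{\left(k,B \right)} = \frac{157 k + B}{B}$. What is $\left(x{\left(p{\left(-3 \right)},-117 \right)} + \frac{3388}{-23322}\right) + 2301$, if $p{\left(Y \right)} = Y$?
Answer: $\frac{8962957}{3887} \approx 2305.9$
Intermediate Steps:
$x{\left(k,B \right)} = \frac{B + 157 k}{B}$
$\left(x{\left(p{\left(-3 \right)},-117 \right)} + \frac{3388}{-23322}\right) + 2301 = \left(\frac{-117 + 157 \left(-3\right)}{-117} + \frac{3388}{-23322}\right) + 2301 = \left(- \frac{-117 - 471}{117} + 3388 \left(- \frac{1}{23322}\right)\right) + 2301 = \left(\left(- \frac{1}{117}\right) \left(-588\right) - \frac{1694}{11661}\right) + 2301 = \left(\frac{196}{39} - \frac{1694}{11661}\right) + 2301 = \frac{18970}{3887} + 2301 = \frac{8962957}{3887}$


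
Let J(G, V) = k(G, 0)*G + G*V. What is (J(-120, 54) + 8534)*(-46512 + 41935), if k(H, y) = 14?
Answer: -1711798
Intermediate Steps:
J(G, V) = 14*G + G*V
(J(-120, 54) + 8534)*(-46512 + 41935) = (-120*(14 + 54) + 8534)*(-46512 + 41935) = (-120*68 + 8534)*(-4577) = (-8160 + 8534)*(-4577) = 374*(-4577) = -1711798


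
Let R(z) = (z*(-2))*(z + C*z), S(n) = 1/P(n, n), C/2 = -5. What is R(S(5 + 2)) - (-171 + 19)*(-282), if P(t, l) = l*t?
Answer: -102916446/2401 ≈ -42864.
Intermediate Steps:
C = -10 (C = 2*(-5) = -10)
S(n) = n⁻² (S(n) = 1/(n*n) = 1/(n²) = n⁻²)
R(z) = 18*z² (R(z) = (z*(-2))*(z - 10*z) = (-2*z)*(-9*z) = 18*z²)
R(S(5 + 2)) - (-171 + 19)*(-282) = 18*((5 + 2)⁻²)² - (-171 + 19)*(-282) = 18*(7⁻²)² - (-152)*(-282) = 18*(1/49)² - 1*42864 = 18*(1/2401) - 42864 = 18/2401 - 42864 = -102916446/2401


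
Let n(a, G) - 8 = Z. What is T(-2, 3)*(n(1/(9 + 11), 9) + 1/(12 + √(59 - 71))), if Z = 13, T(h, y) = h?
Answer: (-42*√3 + 253*I)/(√3 - 6*I) ≈ -42.154 + 0.044412*I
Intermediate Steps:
n(a, G) = 21 (n(a, G) = 8 + 13 = 21)
T(-2, 3)*(n(1/(9 + 11), 9) + 1/(12 + √(59 - 71))) = -2*(21 + 1/(12 + √(59 - 71))) = -2*(21 + 1/(12 + √(-12))) = -2*(21 + 1/(12 + 2*I*√3)) = -42 - 2/(12 + 2*I*√3)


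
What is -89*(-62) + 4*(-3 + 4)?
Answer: 5522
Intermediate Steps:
-89*(-62) + 4*(-3 + 4) = 5518 + 4*1 = 5518 + 4 = 5522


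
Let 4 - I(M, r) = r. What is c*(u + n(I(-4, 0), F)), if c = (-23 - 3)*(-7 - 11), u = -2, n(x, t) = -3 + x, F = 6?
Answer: -468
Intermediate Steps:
I(M, r) = 4 - r
c = 468 (c = -26*(-18) = 468)
c*(u + n(I(-4, 0), F)) = 468*(-2 + (-3 + (4 - 1*0))) = 468*(-2 + (-3 + (4 + 0))) = 468*(-2 + (-3 + 4)) = 468*(-2 + 1) = 468*(-1) = -468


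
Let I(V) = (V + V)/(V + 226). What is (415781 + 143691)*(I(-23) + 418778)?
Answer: 47561771003136/203 ≈ 2.3429e+11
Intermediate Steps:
I(V) = 2*V/(226 + V) (I(V) = (2*V)/(226 + V) = 2*V/(226 + V))
(415781 + 143691)*(I(-23) + 418778) = (415781 + 143691)*(2*(-23)/(226 - 23) + 418778) = 559472*(2*(-23)/203 + 418778) = 559472*(2*(-23)*(1/203) + 418778) = 559472*(-46/203 + 418778) = 559472*(85011888/203) = 47561771003136/203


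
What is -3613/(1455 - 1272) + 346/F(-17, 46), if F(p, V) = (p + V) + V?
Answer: -23073/1525 ≈ -15.130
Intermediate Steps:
F(p, V) = p + 2*V (F(p, V) = (V + p) + V = p + 2*V)
-3613/(1455 - 1272) + 346/F(-17, 46) = -3613/(1455 - 1272) + 346/(-17 + 2*46) = -3613/183 + 346/(-17 + 92) = -3613*1/183 + 346/75 = -3613/183 + 346*(1/75) = -3613/183 + 346/75 = -23073/1525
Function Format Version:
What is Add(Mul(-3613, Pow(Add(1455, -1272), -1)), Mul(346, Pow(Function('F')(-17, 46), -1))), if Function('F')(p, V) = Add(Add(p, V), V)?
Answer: Rational(-23073, 1525) ≈ -15.130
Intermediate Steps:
Function('F')(p, V) = Add(p, Mul(2, V)) (Function('F')(p, V) = Add(Add(V, p), V) = Add(p, Mul(2, V)))
Add(Mul(-3613, Pow(Add(1455, -1272), -1)), Mul(346, Pow(Function('F')(-17, 46), -1))) = Add(Mul(-3613, Pow(Add(1455, -1272), -1)), Mul(346, Pow(Add(-17, Mul(2, 46)), -1))) = Add(Mul(-3613, Pow(183, -1)), Mul(346, Pow(Add(-17, 92), -1))) = Add(Mul(-3613, Rational(1, 183)), Mul(346, Pow(75, -1))) = Add(Rational(-3613, 183), Mul(346, Rational(1, 75))) = Add(Rational(-3613, 183), Rational(346, 75)) = Rational(-23073, 1525)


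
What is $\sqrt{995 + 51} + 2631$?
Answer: $2631 + \sqrt{1046} \approx 2663.3$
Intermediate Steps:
$\sqrt{995 + 51} + 2631 = \sqrt{1046} + 2631 = 2631 + \sqrt{1046}$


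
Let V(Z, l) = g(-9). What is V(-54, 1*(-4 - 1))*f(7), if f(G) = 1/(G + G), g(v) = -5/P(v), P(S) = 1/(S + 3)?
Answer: 15/7 ≈ 2.1429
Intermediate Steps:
P(S) = 1/(3 + S)
g(v) = -15 - 5*v (g(v) = -(15 + 5*v) = -5*(3 + v) = -15 - 5*v)
V(Z, l) = 30 (V(Z, l) = -15 - 5*(-9) = -15 + 45 = 30)
f(G) = 1/(2*G)
V(-54, 1*(-4 - 1))*f(7) = 30*((½)/7) = 30*((½)*(⅐)) = 30*(1/14) = 15/7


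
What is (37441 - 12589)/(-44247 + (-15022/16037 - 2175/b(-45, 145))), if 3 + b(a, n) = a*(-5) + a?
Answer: -508049/904811 ≈ -0.56150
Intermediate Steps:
b(a, n) = -3 - 4*a (b(a, n) = -3 + (a*(-5) + a) = -3 + (-5*a + a) = -3 - 4*a)
(37441 - 12589)/(-44247 + (-15022/16037 - 2175/b(-45, 145))) = (37441 - 12589)/(-44247 + (-15022/16037 - 2175/(-3 - 4*(-45)))) = 24852/(-44247 + (-15022*1/16037 - 2175/(-3 + 180))) = 24852/(-44247 + (-74/79 - 2175/177)) = 24852/(-44247 + (-74/79 - 2175*1/177)) = 24852/(-44247 + (-74/79 - 725/59)) = 24852/(-44247 - 61641/4661) = 24852/(-206296908/4661) = 24852*(-4661/206296908) = -508049/904811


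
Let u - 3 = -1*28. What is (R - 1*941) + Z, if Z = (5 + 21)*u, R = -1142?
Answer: -2733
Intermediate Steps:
u = -25 (u = 3 - 1*28 = 3 - 28 = -25)
Z = -650 (Z = (5 + 21)*(-25) = 26*(-25) = -650)
(R - 1*941) + Z = (-1142 - 1*941) - 650 = (-1142 - 941) - 650 = -2083 - 650 = -2733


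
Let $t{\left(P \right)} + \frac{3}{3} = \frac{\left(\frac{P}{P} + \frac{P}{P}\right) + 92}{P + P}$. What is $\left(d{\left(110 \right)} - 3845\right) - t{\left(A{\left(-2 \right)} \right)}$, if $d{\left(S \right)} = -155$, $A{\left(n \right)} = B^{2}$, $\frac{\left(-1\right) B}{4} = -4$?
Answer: $- \frac{1023791}{256} \approx -3999.2$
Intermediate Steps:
$B = 16$ ($B = \left(-4\right) \left(-4\right) = 16$)
$A{\left(n \right)} = 256$ ($A{\left(n \right)} = 16^{2} = 256$)
$t{\left(P \right)} = -1 + \frac{47}{P}$ ($t{\left(P \right)} = -1 + \frac{\left(\frac{P}{P} + \frac{P}{P}\right) + 92}{P + P} = -1 + \frac{\left(1 + 1\right) + 92}{2 P} = -1 + \left(2 + 92\right) \frac{1}{2 P} = -1 + 94 \frac{1}{2 P} = -1 + \frac{47}{P}$)
$\left(d{\left(110 \right)} - 3845\right) - t{\left(A{\left(-2 \right)} \right)} = \left(-155 - 3845\right) - \frac{47 - 256}{256} = -4000 - \frac{47 - 256}{256} = -4000 - \frac{1}{256} \left(-209\right) = -4000 - - \frac{209}{256} = -4000 + \frac{209}{256} = - \frac{1023791}{256}$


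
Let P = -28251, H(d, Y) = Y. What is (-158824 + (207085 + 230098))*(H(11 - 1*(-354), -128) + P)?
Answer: -7899550061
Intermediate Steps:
(-158824 + (207085 + 230098))*(H(11 - 1*(-354), -128) + P) = (-158824 + (207085 + 230098))*(-128 - 28251) = (-158824 + 437183)*(-28379) = 278359*(-28379) = -7899550061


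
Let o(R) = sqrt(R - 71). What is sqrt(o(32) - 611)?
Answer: sqrt(-611 + I*sqrt(39)) ≈ 0.1263 + 24.719*I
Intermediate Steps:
o(R) = sqrt(-71 + R)
sqrt(o(32) - 611) = sqrt(sqrt(-71 + 32) - 611) = sqrt(sqrt(-39) - 611) = sqrt(I*sqrt(39) - 611) = sqrt(-611 + I*sqrt(39))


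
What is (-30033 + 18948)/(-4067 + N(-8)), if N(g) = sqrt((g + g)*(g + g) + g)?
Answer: 45082695/16540241 + 22170*sqrt(62)/16540241 ≈ 2.7362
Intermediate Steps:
N(g) = sqrt(g + 4*g**2) (N(g) = sqrt((2*g)*(2*g) + g) = sqrt(4*g**2 + g) = sqrt(g + 4*g**2))
(-30033 + 18948)/(-4067 + N(-8)) = (-30033 + 18948)/(-4067 + sqrt(-8*(1 + 4*(-8)))) = -11085/(-4067 + sqrt(-8*(1 - 32))) = -11085/(-4067 + sqrt(-8*(-31))) = -11085/(-4067 + sqrt(248)) = -11085/(-4067 + 2*sqrt(62))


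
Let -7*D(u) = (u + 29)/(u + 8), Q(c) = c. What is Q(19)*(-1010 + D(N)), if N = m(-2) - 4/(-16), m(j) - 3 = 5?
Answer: -8734281/455 ≈ -19196.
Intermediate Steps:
m(j) = 8 (m(j) = 3 + 5 = 8)
N = 33/4 (N = 8 - 4/(-16) = 8 - 4*(-1/16) = 8 + ¼ = 33/4 ≈ 8.2500)
D(u) = -(29 + u)/(7*(8 + u)) (D(u) = -(u + 29)/(7*(u + 8)) = -(29 + u)/(7*(8 + u)))
Q(19)*(-1010 + D(N)) = 19*(-1010 + (-29 - 1*33/4)/(7*(8 + 33/4))) = 19*(-1010 + (-29 - 33/4)/(7*(65/4))) = 19*(-1010 + (⅐)*(4/65)*(-149/4)) = 19*(-1010 - 149/455) = 19*(-459699/455) = -8734281/455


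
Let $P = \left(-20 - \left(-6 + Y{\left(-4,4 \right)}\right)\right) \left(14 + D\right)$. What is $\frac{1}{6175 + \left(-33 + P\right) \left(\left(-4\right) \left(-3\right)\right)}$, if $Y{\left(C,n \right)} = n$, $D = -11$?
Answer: $\frac{1}{5131} \approx 0.00019489$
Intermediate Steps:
$P = -54$ ($P = \left(-20 + \left(6 - 4\right)\right) \left(14 - 11\right) = \left(-20 + \left(6 - 4\right)\right) 3 = \left(-20 + 2\right) 3 = \left(-18\right) 3 = -54$)
$\frac{1}{6175 + \left(-33 + P\right) \left(\left(-4\right) \left(-3\right)\right)} = \frac{1}{6175 + \left(-33 - 54\right) \left(\left(-4\right) \left(-3\right)\right)} = \frac{1}{6175 - 1044} = \frac{1}{5131}$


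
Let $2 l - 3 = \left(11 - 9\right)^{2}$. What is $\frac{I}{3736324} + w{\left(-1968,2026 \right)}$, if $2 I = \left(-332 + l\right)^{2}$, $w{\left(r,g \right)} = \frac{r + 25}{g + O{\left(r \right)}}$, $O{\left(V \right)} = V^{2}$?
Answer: $\frac{807292018597}{57913769264800} \approx 0.01394$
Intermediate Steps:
$w{\left(r,g \right)} = \frac{25 + r}{g + r^{2}}$ ($w{\left(r,g \right)} = \frac{r + 25}{g + r^{2}} = \frac{25 + r}{g + r^{2}}$)
$l = \frac{7}{2}$ ($l = \frac{3}{2} + \frac{\left(11 - 9\right)^{2}}{2} = \frac{3}{2} + \frac{2^{2}}{2} = \frac{3}{2} + \frac{1}{2} \cdot 4 = \frac{3}{2} + 2 = \frac{7}{2} \approx 3.5$)
$I = \frac{431649}{8}$ ($I = \frac{\left(-332 + \frac{7}{2}\right)^{2}}{2} = \frac{\left(- \frac{657}{2}\right)^{2}}{2} = \frac{1}{2} \cdot \frac{431649}{4} = \frac{431649}{8} \approx 53956.0$)
$\frac{I}{3736324} + w{\left(-1968,2026 \right)} = \frac{431649}{8 \cdot 3736324} + \frac{25 - 1968}{2026 + \left(-1968\right)^{2}} = \frac{431649}{8} \cdot \frac{1}{3736324} + \frac{1}{2026 + 3873024} \left(-1943\right) = \frac{431649}{29890592} + \frac{1}{3875050} \left(-1943\right) = \frac{431649}{29890592} - \frac{1943}{3875050} = \frac{807292018597}{57913769264800}$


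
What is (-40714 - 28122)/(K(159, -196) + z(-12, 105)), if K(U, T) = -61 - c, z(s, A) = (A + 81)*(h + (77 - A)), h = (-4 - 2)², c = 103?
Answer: -17209/331 ≈ -51.991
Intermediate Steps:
h = 36 (h = (-6)² = 36)
z(s, A) = (81 + A)*(113 - A) (z(s, A) = (A + 81)*(36 + (77 - A)) = (81 + A)*(113 - A))
K(U, T) = -164 (K(U, T) = -61 - 1*103 = -61 - 103 = -164)
(-40714 - 28122)/(K(159, -196) + z(-12, 105)) = (-40714 - 28122)/(-164 + (9153 - 1*105² + 32*105)) = -68836/(-164 + (9153 - 1*11025 + 3360)) = -68836/(-164 + (9153 - 11025 + 3360)) = -68836/(-164 + 1488) = -68836/1324 = -68836*1/1324 = -17209/331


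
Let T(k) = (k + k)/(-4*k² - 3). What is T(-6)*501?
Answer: 2004/49 ≈ 40.898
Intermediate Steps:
T(k) = 2*k/(-3 - 4*k²) (T(k) = (2*k)/(-3 - 4*k²) = 2*k/(-3 - 4*k²))
T(-6)*501 = -2*(-6)/(3 + 4*(-6)²)*501 = -2*(-6)/(3 + 4*36)*501 = -2*(-6)/(3 + 144)*501 = -2*(-6)/147*501 = -2*(-6)*1/147*501 = (4/49)*501 = 2004/49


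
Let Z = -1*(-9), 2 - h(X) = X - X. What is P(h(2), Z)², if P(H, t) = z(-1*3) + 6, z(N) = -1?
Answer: 25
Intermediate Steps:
h(X) = 2 (h(X) = 2 - (X - X) = 2 - 1*0 = 2 + 0 = 2)
Z = 9
P(H, t) = 5 (P(H, t) = -1 + 6 = 5)
P(h(2), Z)² = 5² = 25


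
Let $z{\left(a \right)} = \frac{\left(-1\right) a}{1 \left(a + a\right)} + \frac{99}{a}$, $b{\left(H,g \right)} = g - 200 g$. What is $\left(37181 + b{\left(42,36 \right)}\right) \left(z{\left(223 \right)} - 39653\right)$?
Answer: $- \frac{530858539471}{446} \approx -1.1903 \cdot 10^{9}$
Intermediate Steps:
$b{\left(H,g \right)} = - 199 g$
$z{\left(a \right)} = - \frac{1}{2} + \frac{99}{a}$ ($z{\left(a \right)} = \frac{\left(-1\right) a}{1 \cdot 2 a} + \frac{99}{a} = \frac{\left(-1\right) a}{2 a} + \frac{99}{a} = - a \frac{1}{2 a} + \frac{99}{a} = - \frac{1}{2} + \frac{99}{a}$)
$\left(37181 + b{\left(42,36 \right)}\right) \left(z{\left(223 \right)} - 39653\right) = \left(37181 - 7164\right) \left(\frac{198 - 223}{2 \cdot 223} - 39653\right) = \left(37181 - 7164\right) \left(\frac{1}{2} \cdot \frac{1}{223} \left(198 - 223\right) - 39653\right) = 30017 \left(\frac{1}{2} \cdot \frac{1}{223} \left(-25\right) - 39653\right) = 30017 \left(- \frac{25}{446} - 39653\right) = 30017 \left(- \frac{17685263}{446}\right) = - \frac{530858539471}{446}$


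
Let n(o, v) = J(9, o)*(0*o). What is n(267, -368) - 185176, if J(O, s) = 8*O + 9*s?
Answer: -185176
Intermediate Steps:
n(o, v) = 0 (n(o, v) = (8*9 + 9*o)*(0*o) = (72 + 9*o)*0 = 0)
n(267, -368) - 185176 = 0 - 185176 = -185176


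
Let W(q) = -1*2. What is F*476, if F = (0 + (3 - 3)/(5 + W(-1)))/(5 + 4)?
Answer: 0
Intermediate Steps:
W(q) = -2
F = 0 (F = (0 + (3 - 3)/(5 - 2))/(5 + 4) = (0 + 0/3)/9 = (0 + 0*(⅓))*(⅑) = (0 + 0)*(⅑) = 0*(⅑) = 0)
F*476 = 0*476 = 0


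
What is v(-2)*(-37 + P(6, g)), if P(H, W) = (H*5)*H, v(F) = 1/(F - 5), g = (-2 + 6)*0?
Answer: -143/7 ≈ -20.429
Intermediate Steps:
g = 0 (g = 4*0 = 0)
v(F) = 1/(-5 + F)
P(H, W) = 5*H² (P(H, W) = (5*H)*H = 5*H²)
v(-2)*(-37 + P(6, g)) = (-37 + 5*6²)/(-5 - 2) = (-37 + 5*36)/(-7) = -(-37 + 180)/7 = -⅐*143 = -143/7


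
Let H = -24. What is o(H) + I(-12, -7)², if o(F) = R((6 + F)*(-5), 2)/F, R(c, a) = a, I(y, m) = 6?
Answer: 431/12 ≈ 35.917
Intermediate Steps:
o(F) = 2/F
o(H) + I(-12, -7)² = 2/(-24) + 6² = 2*(-1/24) + 36 = -1/12 + 36 = 431/12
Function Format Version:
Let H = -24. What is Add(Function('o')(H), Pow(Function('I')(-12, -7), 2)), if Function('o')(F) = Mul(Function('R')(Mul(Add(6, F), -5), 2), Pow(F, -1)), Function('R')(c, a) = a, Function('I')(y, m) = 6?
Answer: Rational(431, 12) ≈ 35.917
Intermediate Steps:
Function('o')(F) = Mul(2, Pow(F, -1))
Add(Function('o')(H), Pow(Function('I')(-12, -7), 2)) = Add(Mul(2, Pow(-24, -1)), Pow(6, 2)) = Add(Mul(2, Rational(-1, 24)), 36) = Add(Rational(-1, 12), 36) = Rational(431, 12)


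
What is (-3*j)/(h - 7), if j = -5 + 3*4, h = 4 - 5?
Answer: 21/8 ≈ 2.6250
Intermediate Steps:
h = -1
j = 7 (j = -5 + 12 = 7)
(-3*j)/(h - 7) = (-3*7)/(-1 - 7) = -21/(-8) = -21*(-⅛) = 21/8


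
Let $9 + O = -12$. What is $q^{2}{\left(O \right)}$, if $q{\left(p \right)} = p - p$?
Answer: $0$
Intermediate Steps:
$O = -21$ ($O = -9 - 12 = -21$)
$q{\left(p \right)} = 0$
$q^{2}{\left(O \right)} = 0^{2} = 0$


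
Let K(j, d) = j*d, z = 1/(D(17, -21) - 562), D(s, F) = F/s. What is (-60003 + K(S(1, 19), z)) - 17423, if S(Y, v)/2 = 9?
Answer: -741354256/9575 ≈ -77426.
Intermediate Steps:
S(Y, v) = 18 (S(Y, v) = 2*9 = 18)
z = -17/9575 (z = 1/(-21/17 - 562) = 1/(-9575/17) = -17/9575 ≈ -0.0017755)
K(j, d) = d*j
(-60003 + K(S(1, 19), z)) - 17423 = (-60003 - 17/9575*18) - 17423 = (-60003 - 306/9575) - 17423 = -574529031/9575 - 17423 = -741354256/9575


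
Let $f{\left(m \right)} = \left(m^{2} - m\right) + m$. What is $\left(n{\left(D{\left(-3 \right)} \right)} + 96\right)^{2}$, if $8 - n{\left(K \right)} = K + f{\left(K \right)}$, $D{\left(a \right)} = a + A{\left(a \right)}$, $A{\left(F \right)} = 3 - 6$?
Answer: $5476$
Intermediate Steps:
$f{\left(m \right)} = m^{2}$
$A{\left(F \right)} = -3$ ($A{\left(F \right)} = 3 - 6 = -3$)
$D{\left(a \right)} = -3 + a$ ($D{\left(a \right)} = a - 3 = -3 + a$)
$n{\left(K \right)} = 8 - K - K^{2}$ ($n{\left(K \right)} = 8 - \left(K + K^{2}\right) = 8 - K - K^{2}$)
$\left(n{\left(D{\left(-3 \right)} \right)} + 96\right)^{2} = \left(\left(8 - \left(-3 - 3\right) - \left(-3 - 3\right)^{2}\right) + 96\right)^{2} = \left(\left(8 - -6 - \left(-6\right)^{2}\right) + 96\right)^{2} = \left(\left(8 + 6 - 36\right) + 96\right)^{2} = \left(-22 + 96\right)^{2} = 74^{2} = 5476$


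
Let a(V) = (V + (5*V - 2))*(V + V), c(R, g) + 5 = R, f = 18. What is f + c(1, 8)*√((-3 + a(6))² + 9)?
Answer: 18 - 12*√18226 ≈ -1602.0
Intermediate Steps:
c(R, g) = -5 + R
a(V) = 2*V*(-2 + 6*V) (a(V) = (V + (-2 + 5*V))*(2*V) = (-2 + 6*V)*(2*V) = 2*V*(-2 + 6*V))
f + c(1, 8)*√((-3 + a(6))² + 9) = 18 + (-5 + 1)*√((-3 + 4*6*(-1 + 3*6))² + 9) = 18 - 4*√((-3 + 4*6*(-1 + 18))² + 9) = 18 - 4*√((-3 + 4*6*17)² + 9) = 18 - 4*√((-3 + 408)² + 9) = 18 - 4*√(405² + 9) = 18 - 4*√(164025 + 9) = 18 - 12*√18226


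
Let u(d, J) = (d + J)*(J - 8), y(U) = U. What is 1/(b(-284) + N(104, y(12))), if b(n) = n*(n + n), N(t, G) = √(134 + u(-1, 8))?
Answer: 80656/13010780605 - √134/26021561210 ≈ 6.1987e-6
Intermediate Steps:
u(d, J) = (-8 + J)*(J + d) (u(d, J) = (J + d)*(-8 + J) = (-8 + J)*(J + d))
N(t, G) = √134 (N(t, G) = √(134 + (8² - 8*8 - 8*(-1) + 8*(-1))) = √(134 + (64 - 64 + 8 - 8)) = √(134 + 0) = √134)
b(n) = 2*n² (b(n) = n*(2*n) = 2*n²)
1/(b(-284) + N(104, y(12))) = 1/(2*(-284)² + √134) = 1/(2*80656 + √134) = 1/(161312 + √134)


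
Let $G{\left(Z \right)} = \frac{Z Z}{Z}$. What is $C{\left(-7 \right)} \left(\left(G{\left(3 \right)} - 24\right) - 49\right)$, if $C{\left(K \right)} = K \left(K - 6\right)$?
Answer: $-6370$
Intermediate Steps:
$G{\left(Z \right)} = Z$ ($G{\left(Z \right)} = \frac{Z^{2}}{Z} = Z$)
$C{\left(K \right)} = K \left(-6 + K\right)$
$C{\left(-7 \right)} \left(\left(G{\left(3 \right)} - 24\right) - 49\right) = - 7 \left(-6 - 7\right) \left(\left(3 - 24\right) - 49\right) = \left(-7\right) \left(-13\right) \left(-21 - 49\right) = 91 \left(-70\right) = -6370$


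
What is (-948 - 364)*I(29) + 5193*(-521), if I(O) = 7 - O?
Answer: -2676689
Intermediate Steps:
(-948 - 364)*I(29) + 5193*(-521) = (-948 - 364)*(7 - 1*29) + 5193*(-521) = -1312*(7 - 29) - 2705553 = -1312*(-22) - 2705553 = 28864 - 2705553 = -2676689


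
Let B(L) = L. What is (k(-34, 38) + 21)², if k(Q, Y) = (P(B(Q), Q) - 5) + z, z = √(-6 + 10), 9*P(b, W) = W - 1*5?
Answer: 1681/9 ≈ 186.78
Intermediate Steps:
P(b, W) = -5/9 + W/9 (P(b, W) = (W - 1*5)/9 = (W - 5)/9 = (-5 + W)/9 = -5/9 + W/9)
z = 2 (z = √4 = 2)
k(Q, Y) = -32/9 + Q/9 (k(Q, Y) = ((-5/9 + Q/9) - 5) + 2 = (-50/9 + Q/9) + 2 = -32/9 + Q/9)
(k(-34, 38) + 21)² = ((-32/9 + (⅑)*(-34)) + 21)² = ((-32/9 - 34/9) + 21)² = (-22/3 + 21)² = (41/3)² = 1681/9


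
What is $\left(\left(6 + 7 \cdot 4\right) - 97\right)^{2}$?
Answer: $3969$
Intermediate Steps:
$\left(\left(6 + 7 \cdot 4\right) - 97\right)^{2} = \left(\left(6 + 28\right) - 97\right)^{2} = \left(34 - 97\right)^{2} = \left(-63\right)^{2} = 3969$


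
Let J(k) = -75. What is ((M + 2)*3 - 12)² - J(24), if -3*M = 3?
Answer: 156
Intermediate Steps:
M = -1 (M = -⅓*3 = -1)
((M + 2)*3 - 12)² - J(24) = ((-1 + 2)*3 - 12)² - 1*(-75) = (1*3 - 12)² + 75 = (3 - 12)² + 75 = (-9)² + 75 = 81 + 75 = 156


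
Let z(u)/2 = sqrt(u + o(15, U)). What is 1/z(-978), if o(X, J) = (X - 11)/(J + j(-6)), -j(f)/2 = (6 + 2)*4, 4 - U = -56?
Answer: -I*sqrt(979)/1958 ≈ -0.01598*I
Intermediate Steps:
U = 60 (U = 4 - 1*(-56) = 4 + 56 = 60)
j(f) = -64 (j(f) = -2*(6 + 2)*4 = -16*4 = -2*32 = -64)
o(X, J) = (-11 + X)/(-64 + J) (o(X, J) = (X - 11)/(J - 64) = (-11 + X)/(-64 + J))
z(u) = 2*sqrt(-1 + u) (z(u) = 2*sqrt(u + (-11 + 15)/(-64 + 60)) = 2*sqrt(u + 4/(-4)) = 2*sqrt(u - 1/4*4) = 2*sqrt(u - 1) = 2*sqrt(-1 + u))
1/z(-978) = 1/(2*sqrt(-1 - 978)) = 1/(2*sqrt(-979)) = 1/(2*(I*sqrt(979))) = 1/(2*I*sqrt(979)) = -I*sqrt(979)/1958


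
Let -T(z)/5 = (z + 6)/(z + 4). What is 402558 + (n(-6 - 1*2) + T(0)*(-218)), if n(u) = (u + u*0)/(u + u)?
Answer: 808387/2 ≈ 4.0419e+5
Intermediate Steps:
T(z) = -5*(6 + z)/(4 + z) (T(z) = -5*(z + 6)/(z + 4) = -5*(6 + z)/(4 + z))
n(u) = ½ (n(u) = (u + 0)/((2*u)) = u*(1/(2*u)) = ½)
402558 + (n(-6 - 1*2) + T(0)*(-218)) = 402558 + (½ + (5*(-6 - 1*0)/(4 + 0))*(-218)) = 402558 + (½ + (5*(-6 + 0)/4)*(-218)) = 402558 + (½ + (5*(¼)*(-6))*(-218)) = 402558 + (½ - 15/2*(-218)) = 402558 + (½ + 1635) = 402558 + 3271/2 = 808387/2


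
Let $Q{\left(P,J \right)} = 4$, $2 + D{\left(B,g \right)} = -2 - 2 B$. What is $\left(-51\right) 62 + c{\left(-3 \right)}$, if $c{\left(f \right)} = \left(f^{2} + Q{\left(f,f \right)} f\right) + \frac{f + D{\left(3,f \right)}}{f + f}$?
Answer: $- \frac{18977}{6} \approx -3162.8$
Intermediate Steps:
$D{\left(B,g \right)} = -4 - 2 B$ ($D{\left(B,g \right)} = -2 - \left(2 + 2 B\right) = -4 - 2 B$)
$c{\left(f \right)} = f^{2} + 4 f + \frac{-10 + f}{2 f}$ ($c{\left(f \right)} = \left(f^{2} + 4 f\right) + \frac{f - 10}{f + f} = \left(f^{2} + 4 f\right) + \frac{f - 10}{2 f} = \left(f^{2} + 4 f\right) + \left(f - 10\right) \frac{1}{2 f} = \left(f^{2} + 4 f\right) + \left(-10 + f\right) \frac{1}{2 f} = \left(f^{2} + 4 f\right) + \frac{-10 + f}{2 f} = f^{2} + 4 f + \frac{-10 + f}{2 f}$)
$\left(-51\right) 62 + c{\left(-3 \right)} = \left(-51\right) 62 + \left(\frac{1}{2} + \left(-3\right)^{2} - \frac{5}{-3} + 4 \left(-3\right)\right) = -3162 + \left(\frac{1}{2} + 9 - - \frac{5}{3} - 12\right) = -3162 + \left(\frac{1}{2} + 9 + \frac{5}{3} - 12\right) = -3162 - \frac{5}{6} = - \frac{18977}{6}$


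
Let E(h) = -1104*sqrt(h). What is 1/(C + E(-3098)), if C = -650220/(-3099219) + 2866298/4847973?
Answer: 10046281091460388798512723/47355668502072141860457656054698082 + 6922954689974231380052320116*I*sqrt(3098)/23677834251036070930228828027349041 ≈ 2.1215e-10 + 1.6274e-5*I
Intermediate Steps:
C = 4011844741774/5008310011029 (C = -650220*(-1/3099219) + 2866298*(1/4847973) = 216740/1033073 + 2866298/4847973 = 4011844741774/5008310011029 ≈ 0.80104)
1/(C + E(-3098)) = 1/(4011844741774/5008310011029 - 1104*I*sqrt(3098))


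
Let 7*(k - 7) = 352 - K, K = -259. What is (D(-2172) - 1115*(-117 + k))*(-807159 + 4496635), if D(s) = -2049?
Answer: 85881514056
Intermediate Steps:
k = 660/7 (k = 7 + (352 - 1*(-259))/7 = 7 + (352 + 259)/7 = 7 + (1/7)*611 = 7 + 611/7 = 660/7 ≈ 94.286)
(D(-2172) - 1115*(-117 + k))*(-807159 + 4496635) = (-2049 - 1115*(-117 + 660/7))*(-807159 + 4496635) = (-2049 - 1115*(-159/7))*3689476 = (-2049 + 177285/7)*3689476 = (162942/7)*3689476 = 85881514056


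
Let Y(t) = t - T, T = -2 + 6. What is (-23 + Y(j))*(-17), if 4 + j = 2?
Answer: 493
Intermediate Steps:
j = -2 (j = -4 + 2 = -2)
T = 4
Y(t) = -4 + t (Y(t) = t - 1*4 = t - 4 = -4 + t)
(-23 + Y(j))*(-17) = (-23 + (-4 - 2))*(-17) = (-23 - 6)*(-17) = -29*(-17) = 493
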